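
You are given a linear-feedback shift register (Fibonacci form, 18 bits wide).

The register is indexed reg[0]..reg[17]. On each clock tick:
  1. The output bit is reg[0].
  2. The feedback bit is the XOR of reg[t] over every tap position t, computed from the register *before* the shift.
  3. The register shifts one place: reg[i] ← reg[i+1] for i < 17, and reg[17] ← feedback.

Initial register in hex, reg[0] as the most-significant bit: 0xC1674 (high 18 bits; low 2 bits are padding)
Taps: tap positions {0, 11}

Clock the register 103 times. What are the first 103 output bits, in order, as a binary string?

step | reg (before) | out | fb
   0 | 110000010110011101 | 1 | 1
   1 | 100000101100111011 | 1 | 1
   2 | 000001011001110111 | 0 | 1
   3 | 000010110011101111 | 0 | 1
   4 | 000101100111011111 | 0 | 1
   5 | 001011001110111111 | 0 | 0
   6 | 010110011101111110 | 0 | 1
   7 | 101100111011111101 | 1 | 0
   8 | 011001110111111010 | 0 | 1
   9 | 110011101111110101 | 1 | 0
  10 | 100111011111101010 | 1 | 0
  11 | 001110111111010100 | 0 | 1
  12 | 011101111110101001 | 0 | 0
  13 | 111011111101010010 | 1 | 0
  14 | 110111111010100100 | 1 | 1
  15 | 101111110101001001 | 1 | 0
  16 | 011111101010010010 | 0 | 0
  17 | 111111010100100100 | 1 | 1
  18 | 111110101001001001 | 1 | 0
  19 | 111101010010010010 | 1 | 1
  20 | 111010100100100101 | 1 | 1
  21 | 110101001001001011 | 1 | 0
  22 | 101010010010010110 | 1 | 1
  23 | 010100100100101101 | 0 | 0
  24 | 101001001001011010 | 1 | 0
  25 | 010010010010110100 | 0 | 0
  26 | 100100100101101000 | 1 | 0
  27 | 001001001011010000 | 0 | 1
  28 | 010010010110100001 | 0 | 0
  29 | 100100101101000010 | 1 | 0
  30 | 001001011010000100 | 0 | 0
  31 | 010010110100001000 | 0 | 0
  32 | 100101101000010000 | 1 | 1
  33 | 001011010000100001 | 0 | 0
  34 | 010110100001000010 | 0 | 1
  35 | 101101000010000101 | 1 | 1
  36 | 011010000100001011 | 0 | 0
  37 | 110100001000010110 | 1 | 1
  38 | 101000010000101101 | 1 | 1
  39 | 010000100001011011 | 0 | 1
  40 | 100001000010110111 | 1 | 1
  41 | 000010000101101111 | 0 | 1
  42 | 000100001011011111 | 0 | 1
  43 | 001000010110111111 | 0 | 0
  44 | 010000101101111110 | 0 | 1
  45 | 100001011011111101 | 1 | 0
  46 | 000010110111111010 | 0 | 1
  47 | 000101101111110101 | 0 | 1
  48 | 001011011111101011 | 0 | 1
  49 | 010110111111010111 | 0 | 1
  50 | 101101111110101111 | 1 | 1
  51 | 011011111101011111 | 0 | 1
  52 | 110111111010111111 | 1 | 1
  53 | 101111110101111111 | 1 | 0
  54 | 011111101011111110 | 0 | 1
  55 | 111111010111111101 | 1 | 0
  56 | 111110101111111010 | 1 | 0
  57 | 111101011111110100 | 1 | 0
  58 | 111010111111101000 | 1 | 0
  59 | 110101111111010000 | 1 | 0
  60 | 101011111110100000 | 1 | 1
  61 | 010111111101000001 | 0 | 1
  62 | 101111111010000011 | 1 | 1
  63 | 011111110100000111 | 0 | 0
  64 | 111111101000001110 | 1 | 1
  65 | 111111010000011101 | 1 | 1
  66 | 111110100000111011 | 1 | 1
  67 | 111101000001110111 | 1 | 0
  68 | 111010000011101110 | 1 | 0
  69 | 110100000111011100 | 1 | 0
  70 | 101000001110111000 | 1 | 1
  71 | 010000011101110001 | 0 | 1
  72 | 100000111011100011 | 1 | 0
  73 | 000001110111000110 | 0 | 1
  74 | 000011101110001101 | 0 | 0
  75 | 000111011100011010 | 0 | 0
  76 | 001110111000110100 | 0 | 0
  77 | 011101110001101000 | 0 | 1
  78 | 111011100011010001 | 1 | 0
  79 | 110111000110100010 | 1 | 1
  80 | 101110001101000101 | 1 | 0
  81 | 011100011010001010 | 0 | 0
  82 | 111000110100010100 | 1 | 1
  83 | 110001101000101001 | 1 | 1
  84 | 100011010001010011 | 1 | 0
  85 | 000110100010100110 | 0 | 0
  86 | 001101000101001100 | 0 | 1
  87 | 011010001010011001 | 0 | 0
  88 | 110100010100110010 | 1 | 1
  89 | 101000101001100101 | 1 | 0
  90 | 010001010011001010 | 0 | 1
  91 | 100010100110010101 | 1 | 1
  92 | 000101001100101011 | 0 | 0
  93 | 001010011001010110 | 0 | 1
  94 | 010100110010101101 | 0 | 0
  95 | 101001100101011010 | 1 | 0
  96 | 010011001010110100 | 0 | 0
  97 | 100110010101101000 | 1 | 0
  98 | 001100101011010000 | 0 | 1
  99 | 011001010110100001 | 0 | 0
 100 | 110010101101000010 | 1 | 0
 101 | 100101011010000100 | 1 | 1
 102 | 001010110100001001 | 0 | 0

1100000101100111011111101010010010010110100001000010110111111010111111101000001110111000110100010100110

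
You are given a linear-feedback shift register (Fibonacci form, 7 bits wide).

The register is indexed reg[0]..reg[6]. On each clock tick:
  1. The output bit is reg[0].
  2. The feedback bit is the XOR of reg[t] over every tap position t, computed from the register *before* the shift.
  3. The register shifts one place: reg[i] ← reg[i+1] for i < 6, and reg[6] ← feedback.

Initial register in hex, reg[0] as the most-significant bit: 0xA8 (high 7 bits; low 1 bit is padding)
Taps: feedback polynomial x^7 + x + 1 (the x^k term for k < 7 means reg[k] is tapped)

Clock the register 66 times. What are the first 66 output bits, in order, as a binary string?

tick  register→output (feedback)
  0  1010100→1 (1)
  1  0101001→0 (1)
  2  1010011→1 (1)
  3  0100111→0 (1)
  4  1001111→1 (1)
  5  0011111→0 (0)
  6  0111110→0 (1)
  7  1111101→1 (0)
  8  1111010→1 (0)
  9  1110100→1 (0)
 10  1101000→1 (0)
 11  1010000→1 (1)
 12  0100001→0 (1)
 13  1000011→1 (1)
 14  0000111→0 (0)
 15  0001110→0 (0)
 16  0011100→0 (0)
 17  0111000→0 (1)
 18  1110001→1 (0)
 19  1100010→1 (0)
 20  1000100→1 (1)
 21  0001001→0 (0)
 22  0010010→0 (0)
 23  0100100→0 (1)
 24  1001001→1 (1)
 25  0010011→0 (0)
 26  0100110→0 (1)
 27  1001101→1 (1)
 28  0011011→0 (0)
 29  0110110→0 (1)
 30  1101101→1 (0)
 31  1011010→1 (1)
 32  0110101→0 (1)
 33  1101011→1 (0)
 34  1010110→1 (1)
 35  0101101→0 (1)
 36  1011011→1 (1)
 37  0110111→0 (1)
 38  1101111→1 (0)
 39  1011110→1 (1)
 40  0111101→0 (1)
 41  1111011→1 (0)
 42  1110110→1 (0)
 43  1101100→1 (0)
 44  1011000→1 (1)
 45  0110001→0 (1)
 46  1100011→1 (0)
 47  1000110→1 (1)
 48  0001101→0 (0)
 49  0011010→0 (0)
 50  0110100→0 (1)
 51  1101001→1 (0)
 52  1010010→1 (1)
 53  0100101→0 (1)
 54  1001011→1 (1)
 55  0010111→0 (0)
 56  0101110→0 (1)
 57  1011101→1 (1)
 58  0111011→0 (1)
 59  1110111→1 (0)
 60  1101110→1 (0)
 61  1011100→1 (1)
 62  0111001→0 (1)
 63  1110011→1 (0)
 64  1100110→1 (0)
 65  1001100→1 (1)

101010011111010000111000100100110110101101111011000110100101110111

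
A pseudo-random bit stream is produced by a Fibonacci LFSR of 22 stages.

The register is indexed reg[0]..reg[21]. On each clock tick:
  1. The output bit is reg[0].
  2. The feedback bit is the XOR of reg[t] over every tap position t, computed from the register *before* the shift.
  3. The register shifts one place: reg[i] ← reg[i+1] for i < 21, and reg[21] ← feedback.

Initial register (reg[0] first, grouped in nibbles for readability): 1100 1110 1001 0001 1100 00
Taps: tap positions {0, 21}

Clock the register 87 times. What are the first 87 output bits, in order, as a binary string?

tick  register→output (feedback)
  0  1100111010010001110000→1 (1)
  1  1001110100100011100001→1 (0)
  2  0011101001000111000010→0 (0)
  3  0111010010001110000100→0 (0)
  4  1110100100011100001000→1 (1)
  5  1101001000111000010001→1 (0)
  6  1010010001110000100010→1 (1)
  7  0100100011100001000101→0 (1)
  8  1001000111000010001011→1 (0)
  9  0010001110000100010110→0 (0)
 10  0100011100001000101100→0 (0)
 11  1000111000010001011000→1 (1)
 12  0001110000100010110001→0 (1)
 13  0011100001000101100011→0 (1)
 14  0111000010001011000111→0 (1)
 15  1110000100010110001111→1 (0)
 16  1100001000101100011110→1 (1)
 17  1000010001011000111101→1 (0)
 18  0000100010110001111010→0 (0)
 19  0001000101100011110100→0 (0)
 20  0010001011000111101000→0 (0)
 21  0100010110001111010000→0 (0)
 22  1000101100011110100000→1 (1)
 23  0001011000111101000001→0 (1)
 24  0010110001111010000011→0 (1)
 25  0101100011110100000111→0 (1)
 26  1011000111101000001111→1 (0)
 27  0110001111010000011110→0 (0)
 28  1100011110100000111100→1 (1)
 29  1000111101000001111001→1 (0)
 30  0001111010000011110010→0 (0)
 31  0011110100000111100100→0 (0)
 32  0111101000001111001000→0 (0)
 33  1111010000011110010000→1 (1)
 34  1110100000111100100001→1 (0)
 35  1101000001111001000010→1 (1)
 36  1010000011110010000101→1 (0)
 37  0100000111100100001010→0 (0)
 38  1000001111001000010100→1 (1)
 39  0000011110010000101001→0 (1)
 40  0000111100100001010011→0 (1)
 41  0001111001000010100111→0 (1)
 42  0011110010000101001111→0 (1)
 43  0111100100001010011111→0 (1)
 44  1111001000010100111111→1 (0)
 45  1110010000101001111110→1 (1)
 46  1100100001010011111101→1 (0)
 47  1001000010100111111010→1 (1)
 48  0010000101001111110101→0 (1)
 49  0100001010011111101011→0 (1)
 50  1000010100111111010111→1 (0)
 51  0000101001111110101110→0 (0)
 52  0001010011111101011100→0 (0)
 53  0010100111111010111000→0 (0)
 54  0101001111110101110000→0 (0)
 55  1010011111101011100000→1 (1)
 56  0100111111010111000001→0 (1)
 57  1001111110101110000011→1 (0)
 58  0011111101011100000110→0 (0)
 59  0111111010111000001100→0 (0)
 60  1111110101110000011000→1 (1)
 61  1111101011100000110001→1 (0)
 62  1111010111000001100010→1 (1)
 63  1110101110000011000101→1 (0)
 64  1101011100000110001010→1 (1)
 65  1010111000001100010101→1 (0)
 66  0101110000011000101010→0 (0)
 67  1011100000110001010100→1 (1)
 68  0111000001100010101001→0 (1)
 69  1110000011000101010011→1 (0)
 70  1100000110001010100110→1 (1)
 71  1000001100010101001101→1 (0)
 72  0000011000101010011010→0 (0)
 73  0000110001010100110100→0 (0)
 74  0001100010101001101000→0 (0)
 75  0011000101010011010000→0 (0)
 76  0110001010100110100000→0 (0)
 77  1100010101001101000000→1 (1)
 78  1000101010011010000001→1 (0)
 79  0001010100110100000010→0 (0)
 80  0010101001101000000100→0 (0)
 81  0101010011010000001000→0 (0)
 82  1010100110100000010000→1 (1)
 83  0101001101000000100001→0 (1)
 84  1010011010000001000011→1 (0)
 85  0100110100000010000110→0 (0)
 86  1001101000000100001100→1 (1)

110011101001000111000010001011000111101000001111001000010100111111010111000001100010101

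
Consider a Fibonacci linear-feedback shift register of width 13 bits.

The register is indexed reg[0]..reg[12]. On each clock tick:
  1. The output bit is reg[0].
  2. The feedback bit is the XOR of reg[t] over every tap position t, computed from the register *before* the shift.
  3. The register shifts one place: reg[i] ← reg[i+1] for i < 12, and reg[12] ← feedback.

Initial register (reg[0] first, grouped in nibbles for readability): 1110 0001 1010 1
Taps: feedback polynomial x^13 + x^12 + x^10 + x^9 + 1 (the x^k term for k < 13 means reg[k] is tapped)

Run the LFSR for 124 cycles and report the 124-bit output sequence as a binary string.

1110000110101111111101110100001010000011100101010100000011010110110111110011110011001000010011011100010011010001111110111000

tick  register→output (feedback)
  0  1110000110101→1 (1)
  1  1100001101011→1 (1)
  2  1000011010111→1 (1)
  3  0000110101111→0 (1)
  4  0001101011111→0 (1)
  5  0011010111111→0 (1)
  6  0110101111111→0 (1)
  7  1101011111111→1 (0)
  8  1010111111110→1 (1)
  9  0101111111101→0 (1)
 10  1011111111011→1 (1)
 11  0111111110111→0 (0)
 12  1111111101110→1 (1)
 13  1111111011101→1 (0)
 14  1111110111010→1 (0)
 15  1111101110100→1 (0)
 16  1111011101000→1 (0)
 17  1110111010000→1 (1)
 18  1101110100001→1 (0)
 19  1011101000010→1 (1)
 20  0111010000101→0 (0)
 21  1110100001010→1 (0)
 22  1101000010100→1 (0)
 23  1010000101000→1 (0)
 24  0100001010000→0 (0)
 25  1000010100000→1 (1)
 26  0000101000001→0 (1)
 27  0001010000011→0 (1)
 28  0010100000111→0 (0)
 29  0101000001110→0 (0)
 30  1010000011100→1 (1)
 31  0100000111001→0 (0)
 32  1000001110010→1 (1)
 33  0000011100101→0 (0)
 34  0000111001010→0 (1)
 35  0001110010101→0 (0)
 36  0011100101010→0 (1)
 37  0111001010101→0 (0)
 38  1110010101010→1 (0)
 39  1100101010100→1 (0)
 40  1001010101000→1 (0)
 41  0010101010000→0 (0)
 42  0101010100000→0 (0)
 43  1010101000000→1 (1)
 44  0101010000001→0 (1)
 45  1010100000011→1 (0)
 46  0101000000110→0 (1)
 47  1010000001101→1 (0)
 48  0100000011010→0 (1)
 49  1000000110101→1 (1)
 50  0000001101011→0 (0)
 51  0000011010110→0 (1)
 52  0000110101101→0 (1)
 53  0001101011011→0 (0)
 54  0011010110110→0 (1)
 55  0110101101101→0 (1)
 56  1101011011011→1 (1)
 57  1010110110111→1 (1)
 58  0101101101111→0 (1)
 59  1011011011111→1 (0)
 60  0110110111110→0 (0)
 61  1101101111100→1 (1)
 62  1011011111001→1 (1)
 63  0110111110011→0 (1)
 64  1101111100111→1 (1)
 65  1011111001111→1 (0)
 66  0111110011110→0 (0)
 67  1111100111100→1 (1)
 68  1111001111001→1 (1)
 69  1110011110011→1 (0)
 70  1100111100110→1 (0)
 71  1001111001100→1 (1)
 72  0011110011001→0 (0)
 73  0111100110010→0 (0)
 74  1111001100100→1 (0)
 75  1110011001000→1 (0)
 76  1100110010000→1 (1)
 77  1001100100001→1 (0)
 78  0011001000010→0 (0)
 79  0110010000100→0 (1)
 80  1100100001001→1 (1)
 81  1001000010011→1 (0)
 82  0010000100110→0 (1)
 83  0100001001101→0 (1)
 84  1000010011011→1 (1)
 85  0000100110111→0 (0)
 86  0001001101110→0 (0)
 87  0010011011100→0 (0)
 88  0100110111000→0 (1)
 89  1001101110001→1 (0)
 90  0011011100010→0 (0)
 91  0110111000100→0 (1)
 92  1101110001001→1 (1)
 93  1011100010011→1 (0)
 94  0111000100110→0 (1)
 95  1110001001101→1 (0)
 96  1100010011010→1 (0)
 97  1000100110100→1 (0)
 98  0001001101000→0 (1)
 99  0010011010001→0 (1)
100  0100110100011→0 (1)
101  1001101000111→1 (1)
102  0011010001111→0 (1)
103  0110100011111→0 (1)
104  1101000111111→1 (0)
105  1010001111110→1 (1)
106  0100011111101→0 (1)
107  1000111111011→1 (1)
108  0001111110111→0 (0)
109  0011111101110→0 (0)
110  0111111011100→0 (0)
111  1111110111000→1 (0)
112  1111101110000→1 (1)
113  1111011100001→1 (0)
114  1110111000010→1 (1)
115  1101110000101→1 (1)
116  1011100001011→1 (1)
117  0111000010111→0 (0)
118  1110000101110→1 (1)
119  1100001011101→1 (0)
120  1000010111010→1 (0)
121  0000101110100→0 (1)
122  0001011101001→0 (0)
123  0010111010010→0 (0)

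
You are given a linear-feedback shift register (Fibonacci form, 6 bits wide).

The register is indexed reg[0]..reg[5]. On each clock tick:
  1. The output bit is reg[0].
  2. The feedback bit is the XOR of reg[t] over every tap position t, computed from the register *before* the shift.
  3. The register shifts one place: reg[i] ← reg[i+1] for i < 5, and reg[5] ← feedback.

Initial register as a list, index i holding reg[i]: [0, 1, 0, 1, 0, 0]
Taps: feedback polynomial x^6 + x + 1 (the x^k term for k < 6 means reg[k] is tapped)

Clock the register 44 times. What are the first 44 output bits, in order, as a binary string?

tick  register→output (feedback)
  0  010100→0 (1)
  1  101001→1 (1)
  2  010011→0 (1)
  3  100111→1 (1)
  4  001111→0 (0)
  5  011110→0 (1)
  6  111101→1 (0)
  7  111010→1 (0)
  8  110100→1 (0)
  9  101000→1 (1)
 10  010001→0 (1)
 11  100011→1 (1)
 12  000111→0 (0)
 13  001110→0 (0)
 14  011100→0 (1)
 15  111001→1 (0)
 16  110010→1 (0)
 17  100100→1 (1)
 18  001001→0 (0)
 19  010010→0 (1)
 20  100101→1 (1)
 21  001011→0 (0)
 22  010110→0 (1)
 23  101101→1 (1)
 24  011011→0 (1)
 25  110111→1 (0)
 26  101110→1 (1)
 27  011101→0 (1)
 28  111011→1 (0)
 29  110110→1 (0)
 30  101100→1 (1)
 31  011001→0 (1)
 32  110011→1 (0)
 33  100110→1 (1)
 34  001101→0 (0)
 35  011010→0 (1)
 36  110101→1 (0)
 37  101010→1 (1)
 38  010101→0 (1)
 39  101011→1 (1)
 40  010111→0 (1)
 41  101111→1 (1)
 42  011111→0 (1)
 43  111111→1 (0)

01010011110100011100100101101110110011010101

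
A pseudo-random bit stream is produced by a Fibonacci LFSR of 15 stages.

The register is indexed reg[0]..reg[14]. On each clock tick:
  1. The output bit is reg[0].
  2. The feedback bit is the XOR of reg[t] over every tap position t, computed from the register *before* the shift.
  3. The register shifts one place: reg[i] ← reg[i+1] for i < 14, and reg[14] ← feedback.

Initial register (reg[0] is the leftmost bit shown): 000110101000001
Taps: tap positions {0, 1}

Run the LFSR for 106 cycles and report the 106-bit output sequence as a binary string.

0001101010000010010111110000110111000010001011001000110011101011001010100111101011111101000111100000111001

tick  register→output (feedback)
  0  000110101000001→0 (0)
  1  001101010000010→0 (0)
  2  011010100000100→0 (1)
  3  110101000001001→1 (0)
  4  101010000010010→1 (1)
  5  010100000100101→0 (1)
  6  101000001001011→1 (1)
  7  010000010010111→0 (1)
  8  100000100101111→1 (1)
  9  000001001011111→0 (0)
 10  000010010111110→0 (0)
 11  000100101111100→0 (0)
 12  001001011111000→0 (0)
 13  010010111110000→0 (1)
 14  100101111100001→1 (1)
 15  001011111000011→0 (0)
 16  010111110000110→0 (1)
 17  101111100001101→1 (1)
 18  011111000011011→0 (1)
 19  111110000110111→1 (0)
 20  111100001101110→1 (0)
 21  111000011011100→1 (0)
 22  110000110111000→1 (0)
 23  100001101110000→1 (1)
 24  000011011100001→0 (0)
 25  000110111000010→0 (0)
 26  001101110000100→0 (0)
 27  011011100001000→0 (1)
 28  110111000010001→1 (0)
 29  101110000100010→1 (1)
 30  011100001000101→0 (1)
 31  111000010001011→1 (0)
 32  110000100010110→1 (0)
 33  100001000101100→1 (1)
 34  000010001011001→0 (0)
 35  000100010110010→0 (0)
 36  001000101100100→0 (0)
 37  010001011001000→0 (1)
 38  100010110010001→1 (1)
 39  000101100100011→0 (0)
 40  001011001000110→0 (0)
 41  010110010001100→0 (1)
 42  101100100011001→1 (1)
 43  011001000110011→0 (1)
 44  110010001100111→1 (0)
 45  100100011001110→1 (1)
 46  001000110011101→0 (0)
 47  010001100111010→0 (1)
 48  100011001110101→1 (1)
 49  000110011101011→0 (0)
 50  001100111010110→0 (0)
 51  011001110101100→0 (1)
 52  110011101011001→1 (0)
 53  100111010110010→1 (1)
 54  001110101100101→0 (0)
 55  011101011001010→0 (1)
 56  111010110010101→1 (0)
 57  110101100101010→1 (0)
 58  101011001010100→1 (1)
 59  010110010101001→0 (1)
 60  101100101010011→1 (1)
 61  011001010100111→0 (1)
 62  110010101001111→1 (0)
 63  100101010011110→1 (1)
 64  001010100111101→0 (0)
 65  010101001111010→0 (1)
 66  101010011110101→1 (1)
 67  010100111101011→0 (1)
 68  101001111010111→1 (1)
 69  010011110101111→0 (1)
 70  100111101011111→1 (1)
 71  001111010111111→0 (0)
 72  011110101111110→0 (1)
 73  111101011111101→1 (0)
 74  111010111111010→1 (0)
 75  110101111110100→1 (0)
 76  101011111101000→1 (1)
 77  010111111010001→0 (1)
 78  101111110100011→1 (1)
 79  011111101000111→0 (1)
 80  111111010001111→1 (0)
 81  111110100011110→1 (0)
 82  111101000111100→1 (0)
 83  111010001111000→1 (0)
 84  110100011110000→1 (0)
 85  101000111100000→1 (1)
 86  010001111000001→0 (1)
 87  100011110000011→1 (1)
 88  000111100000111→0 (0)
 89  001111000001110→0 (0)
 90  011110000011100→0 (1)
 91  111100000111001→1 (0)
 92  111000001110010→1 (0)
 93  110000011100100→1 (0)
 94  100000111001000→1 (1)
 95  000001110010001→0 (0)
 96  000011100100010→0 (0)
 97  000111001000100→0 (0)
 98  001110010001000→0 (0)
 99  011100100010000→0 (1)
100  111001000100001→1 (0)
101  110010001000010→1 (0)
102  100100010000100→1 (1)
103  001000100001001→0 (0)
104  010001000010010→0 (1)
105  100010000100101→1 (1)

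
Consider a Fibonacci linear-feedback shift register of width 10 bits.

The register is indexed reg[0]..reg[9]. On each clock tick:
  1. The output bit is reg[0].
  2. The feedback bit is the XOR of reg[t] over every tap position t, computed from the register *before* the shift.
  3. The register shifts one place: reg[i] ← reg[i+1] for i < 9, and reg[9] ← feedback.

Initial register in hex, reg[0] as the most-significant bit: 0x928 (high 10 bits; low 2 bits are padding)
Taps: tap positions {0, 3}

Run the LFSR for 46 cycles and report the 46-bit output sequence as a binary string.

k : reg_k → out_k, fb_k
0: 1001001010 → 1, fb=0
1: 0010010100 → 0, fb=0
2: 0100101000 → 0, fb=0
3: 1001010000 → 1, fb=0
4: 0010100000 → 0, fb=0
5: 0101000000 → 0, fb=1
6: 1010000001 → 1, fb=1
7: 0100000011 → 0, fb=0
8: 1000000110 → 1, fb=1
9: 0000001101 → 0, fb=0
10: 0000011010 → 0, fb=0
11: 0000110100 → 0, fb=0
12: 0001101000 → 0, fb=1
13: 0011010001 → 0, fb=1
14: 0110100011 → 0, fb=0
15: 1101000110 → 1, fb=0
16: 1010001100 → 1, fb=1
17: 0100011001 → 0, fb=0
18: 1000110010 → 1, fb=1
19: 0001100101 → 0, fb=1
20: 0011001011 → 0, fb=1
21: 0110010111 → 0, fb=0
22: 1100101110 → 1, fb=1
23: 1001011101 → 1, fb=0
24: 0010111010 → 0, fb=0
25: 0101110100 → 0, fb=1
26: 1011101001 → 1, fb=0
27: 0111010010 → 0, fb=1
28: 1110100101 → 1, fb=1
29: 1101001011 → 1, fb=0
30: 1010010110 → 1, fb=1
31: 0100101101 → 0, fb=0
32: 1001011010 → 1, fb=0
33: 0010110100 → 0, fb=0
34: 0101101000 → 0, fb=1
35: 1011010001 → 1, fb=0
36: 0110100010 → 0, fb=0
37: 1101000100 → 1, fb=0
38: 1010001000 → 1, fb=1
39: 0100010001 → 0, fb=0
40: 1000100010 → 1, fb=1
41: 0001000101 → 0, fb=1
42: 0010001011 → 0, fb=0
43: 0100010110 → 0, fb=0
44: 1000101100 → 1, fb=1
45: 0001011001 → 0, fb=1

1001001010000001101000110010111010010110100010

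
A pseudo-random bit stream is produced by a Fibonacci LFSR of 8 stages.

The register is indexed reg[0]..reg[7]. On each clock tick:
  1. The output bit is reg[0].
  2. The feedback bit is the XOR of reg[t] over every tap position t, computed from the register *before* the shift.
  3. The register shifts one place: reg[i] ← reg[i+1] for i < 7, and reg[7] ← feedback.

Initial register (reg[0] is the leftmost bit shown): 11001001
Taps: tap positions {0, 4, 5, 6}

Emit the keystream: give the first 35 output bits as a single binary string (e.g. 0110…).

11001001001100000011101001000111000

step | reg (before) | out | fb
   0 | 11001001 | 1 | 0
   1 | 10010010 | 1 | 0
   2 | 00100100 | 0 | 1
   3 | 01001001 | 0 | 1
   4 | 10010011 | 1 | 0
   5 | 00100110 | 0 | 0
   6 | 01001100 | 0 | 0
   7 | 10011000 | 1 | 0
   8 | 00110000 | 0 | 0
   9 | 01100000 | 0 | 0
  10 | 11000000 | 1 | 1
  11 | 10000001 | 1 | 1
  12 | 00000011 | 0 | 1
  13 | 00000111 | 0 | 0
  14 | 00001110 | 0 | 1
  15 | 00011101 | 0 | 0
  16 | 00111010 | 0 | 0
  17 | 01110100 | 0 | 1
  18 | 11101001 | 1 | 0
  19 | 11010010 | 1 | 0
  20 | 10100100 | 1 | 0
  21 | 01001000 | 0 | 1
  22 | 10010001 | 1 | 1
  23 | 00100011 | 0 | 1
  24 | 01000111 | 0 | 0
  25 | 10001110 | 1 | 0
  26 | 00011100 | 0 | 0
  27 | 00111000 | 0 | 1
  28 | 01110001 | 0 | 0
  29 | 11100010 | 1 | 0
  30 | 11000100 | 1 | 0
  31 | 10001000 | 1 | 0
  32 | 00010000 | 0 | 0
  33 | 00100000 | 0 | 0
  34 | 01000000 | 0 | 0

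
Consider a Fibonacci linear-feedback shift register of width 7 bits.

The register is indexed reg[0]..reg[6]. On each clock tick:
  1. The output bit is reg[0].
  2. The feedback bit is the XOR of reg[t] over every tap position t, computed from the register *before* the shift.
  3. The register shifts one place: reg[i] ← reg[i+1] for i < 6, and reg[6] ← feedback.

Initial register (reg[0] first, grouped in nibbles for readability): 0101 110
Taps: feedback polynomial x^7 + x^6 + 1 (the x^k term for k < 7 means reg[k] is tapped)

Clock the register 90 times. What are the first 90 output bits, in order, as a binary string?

010111001101000100111100010100001100000100000011111110101010011001110111010010110001101111

step | reg (before) | out | fb
   0 | 0101110 | 0 | 0
   1 | 1011100 | 1 | 1
   2 | 0111001 | 0 | 1
   3 | 1110011 | 1 | 0
   4 | 1100110 | 1 | 1
   5 | 1001101 | 1 | 0
   6 | 0011010 | 0 | 0
   7 | 0110100 | 0 | 0
   8 | 1101000 | 1 | 1
   9 | 1010001 | 1 | 0
  10 | 0100010 | 0 | 0
  11 | 1000100 | 1 | 1
  12 | 0001001 | 0 | 1
  13 | 0010011 | 0 | 1
  14 | 0100111 | 0 | 1
  15 | 1001111 | 1 | 0
  16 | 0011110 | 0 | 0
  17 | 0111100 | 0 | 0
  18 | 1111000 | 1 | 1
  19 | 1110001 | 1 | 0
  20 | 1100010 | 1 | 1
  21 | 1000101 | 1 | 0
  22 | 0001010 | 0 | 0
  23 | 0010100 | 0 | 0
  24 | 0101000 | 0 | 0
  25 | 1010000 | 1 | 1
  26 | 0100001 | 0 | 1
  27 | 1000011 | 1 | 0
  28 | 0000110 | 0 | 0
  29 | 0001100 | 0 | 0
  30 | 0011000 | 0 | 0
  31 | 0110000 | 0 | 0
  32 | 1100000 | 1 | 1
  33 | 1000001 | 1 | 0
  34 | 0000010 | 0 | 0
  35 | 0000100 | 0 | 0
  36 | 0001000 | 0 | 0
  37 | 0010000 | 0 | 0
  38 | 0100000 | 0 | 0
  39 | 1000000 | 1 | 1
  40 | 0000001 | 0 | 1
  41 | 0000011 | 0 | 1
  42 | 0000111 | 0 | 1
  43 | 0001111 | 0 | 1
  44 | 0011111 | 0 | 1
  45 | 0111111 | 0 | 1
  46 | 1111111 | 1 | 0
  47 | 1111110 | 1 | 1
  48 | 1111101 | 1 | 0
  49 | 1111010 | 1 | 1
  50 | 1110101 | 1 | 0
  51 | 1101010 | 1 | 1
  52 | 1010101 | 1 | 0
  53 | 0101010 | 0 | 0
  54 | 1010100 | 1 | 1
  55 | 0101001 | 0 | 1
  56 | 1010011 | 1 | 0
  57 | 0100110 | 0 | 0
  58 | 1001100 | 1 | 1
  59 | 0011001 | 0 | 1
  60 | 0110011 | 0 | 1
  61 | 1100111 | 1 | 0
  62 | 1001110 | 1 | 1
  63 | 0011101 | 0 | 1
  64 | 0111011 | 0 | 1
  65 | 1110111 | 1 | 0
  66 | 1101110 | 1 | 1
  67 | 1011101 | 1 | 0
  68 | 0111010 | 0 | 0
  69 | 1110100 | 1 | 1
  70 | 1101001 | 1 | 0
  71 | 1010010 | 1 | 1
  72 | 0100101 | 0 | 1
  73 | 1001011 | 1 | 0
  74 | 0010110 | 0 | 0
  75 | 0101100 | 0 | 0
  76 | 1011000 | 1 | 1
  77 | 0110001 | 0 | 1
  78 | 1100011 | 1 | 0
  79 | 1000110 | 1 | 1
  80 | 0001101 | 0 | 1
  81 | 0011011 | 0 | 1
  82 | 0110111 | 0 | 1
  83 | 1101111 | 1 | 0
  84 | 1011110 | 1 | 1
  85 | 0111101 | 0 | 1
  86 | 1111011 | 1 | 0
  87 | 1110110 | 1 | 1
  88 | 1101101 | 1 | 0
  89 | 1011010 | 1 | 1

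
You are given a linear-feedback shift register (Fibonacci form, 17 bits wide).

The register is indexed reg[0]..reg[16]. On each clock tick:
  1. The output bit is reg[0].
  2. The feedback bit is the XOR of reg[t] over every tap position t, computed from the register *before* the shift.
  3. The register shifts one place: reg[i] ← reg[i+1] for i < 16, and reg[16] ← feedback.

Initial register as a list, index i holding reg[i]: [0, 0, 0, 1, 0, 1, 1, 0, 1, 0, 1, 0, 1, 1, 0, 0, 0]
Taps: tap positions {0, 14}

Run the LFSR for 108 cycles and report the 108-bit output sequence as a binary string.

step | reg (before) | out | fb
   0 | 00010110101011000 | 0 | 0
   1 | 00101101010110000 | 0 | 0
   2 | 01011010101100000 | 0 | 0
   3 | 10110101011000000 | 1 | 1
   4 | 01101010110000001 | 0 | 0
   5 | 11010101100000010 | 1 | 1
   6 | 10101011000000101 | 1 | 0
   7 | 01010110000001010 | 0 | 0
   8 | 10101100000010100 | 1 | 0
   9 | 01011000000101000 | 0 | 0
  10 | 10110000001010000 | 1 | 1
  11 | 01100000010100001 | 0 | 0
  12 | 11000000101000010 | 1 | 1
  13 | 10000001010000101 | 1 | 0
  14 | 00000010100001010 | 0 | 0
  15 | 00000101000010100 | 0 | 1
  16 | 00001010000101001 | 0 | 0
  17 | 00010100001010010 | 0 | 0
  18 | 00101000010100100 | 0 | 1
  19 | 01010000101001001 | 0 | 0
  20 | 10100001010010010 | 1 | 1
  21 | 01000010100100101 | 0 | 1
  22 | 10000101001001011 | 1 | 1
  23 | 00001010010010111 | 0 | 1
  24 | 00010100100101111 | 0 | 1
  25 | 00101001001011111 | 0 | 1
  26 | 01010010010111111 | 0 | 1
  27 | 10100100101111111 | 1 | 0
  28 | 01001001011111110 | 0 | 1
  29 | 10010010111111101 | 1 | 0
  30 | 00100101111111010 | 0 | 0
  31 | 01001011111110100 | 0 | 1
  32 | 10010111111101001 | 1 | 1
  33 | 00101111111010011 | 0 | 0
  34 | 01011111110100110 | 0 | 1
  35 | 10111111101001101 | 1 | 0
  36 | 01111111010011010 | 0 | 0
  37 | 11111110100110100 | 1 | 0
  38 | 11111101001101000 | 1 | 1
  39 | 11111010011010001 | 1 | 1
  40 | 11110100110100011 | 1 | 1
  41 | 11101001101000111 | 1 | 0
  42 | 11010011010001110 | 1 | 0
  43 | 10100110100011100 | 1 | 0
  44 | 01001101000111000 | 0 | 0
  45 | 10011010001110000 | 1 | 1
  46 | 00110100011100001 | 0 | 0
  47 | 01101000111000010 | 0 | 0
  48 | 11010001110000100 | 1 | 0
  49 | 10100011100001000 | 1 | 1
  50 | 01000111000010001 | 0 | 0
  51 | 10001110000100010 | 1 | 1
  52 | 00011100001000101 | 0 | 1
  53 | 00111000010001011 | 0 | 0
  54 | 01110000100010110 | 0 | 1
  55 | 11100001000101101 | 1 | 0
  56 | 11000010001011010 | 1 | 1
  57 | 10000100010110101 | 1 | 0
  58 | 00001000101101010 | 0 | 0
  59 | 00010001011010100 | 0 | 1
  60 | 00100010110101001 | 0 | 0
  61 | 01000101101010010 | 0 | 0
  62 | 10001011010100100 | 1 | 0
  63 | 00010110101001000 | 0 | 0
  64 | 00101101010010000 | 0 | 0
  65 | 01011010100100000 | 0 | 0
  66 | 10110101001000000 | 1 | 1
  67 | 01101010010000001 | 0 | 0
  68 | 11010100100000010 | 1 | 1
  69 | 10101001000000101 | 1 | 0
  70 | 01010010000001010 | 0 | 0
  71 | 10100100000010100 | 1 | 0
  72 | 01001000000101000 | 0 | 0
  73 | 10010000001010000 | 1 | 1
  74 | 00100000010100001 | 0 | 0
  75 | 01000000101000010 | 0 | 0
  76 | 10000001010000100 | 1 | 0
  77 | 00000010100001000 | 0 | 0
  78 | 00000101000010000 | 0 | 0
  79 | 00001010000100000 | 0 | 0
  80 | 00010100001000000 | 0 | 0
  81 | 00101000010000000 | 0 | 0
  82 | 01010000100000000 | 0 | 0
  83 | 10100001000000000 | 1 | 1
  84 | 01000010000000001 | 0 | 0
  85 | 10000100000000010 | 1 | 1
  86 | 00001000000000101 | 0 | 1
  87 | 00010000000001011 | 0 | 0
  88 | 00100000000010110 | 0 | 1
  89 | 01000000000101101 | 0 | 1
  90 | 10000000001011011 | 1 | 1
  91 | 00000000010110111 | 0 | 1
  92 | 00000000101101111 | 0 | 1
  93 | 00000001011011111 | 0 | 1
  94 | 00000010110111111 | 0 | 1
  95 | 00000101101111111 | 0 | 1
  96 | 00001011011111111 | 0 | 1
  97 | 00010110111111111 | 0 | 1
  98 | 00101101111111111 | 0 | 1
  99 | 01011011111111111 | 0 | 1
 100 | 10110111111111111 | 1 | 0
 101 | 01101111111111110 | 0 | 1
 102 | 11011111111111101 | 1 | 0
 103 | 10111111111111010 | 1 | 1
 104 | 01111111111110101 | 0 | 1
 105 | 11111111111101011 | 1 | 1
 106 | 11111111111010111 | 1 | 0
 107 | 11111111110101110 | 1 | 0

000101101010110000001010000101001001011111110100110100011100001000101101010010000001010000100000000010110111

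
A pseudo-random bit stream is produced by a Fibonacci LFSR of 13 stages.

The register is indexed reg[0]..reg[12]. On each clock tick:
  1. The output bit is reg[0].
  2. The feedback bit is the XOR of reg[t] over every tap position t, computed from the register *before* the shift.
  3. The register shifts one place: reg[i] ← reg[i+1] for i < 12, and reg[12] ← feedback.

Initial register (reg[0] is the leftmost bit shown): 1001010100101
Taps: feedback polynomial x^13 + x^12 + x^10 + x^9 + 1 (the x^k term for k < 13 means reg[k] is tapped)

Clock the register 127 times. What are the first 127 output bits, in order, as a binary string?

1001010100101101011000100000110001101101111111011111010000110011010101000110000011011001001000001001110110110001011001011011101

k : reg_k → out_k, fb_k
0: 1001010100101 → 1, fb=1
1: 0010101001011 → 0, fb=0
2: 0101010010110 → 0, fb=1
3: 1010100101101 → 1, fb=0
4: 0101001011010 → 0, fb=1
5: 1010010110101 → 1, fb=1
6: 0100101101011 → 0, fb=0
7: 1001011010110 → 1, fb=0
8: 0010110101100 → 0, fb=0
9: 0101101011000 → 0, fb=1
10: 1011010110001 → 1, fb=0
11: 0110101100010 → 0, fb=0
12: 1101011000100 → 1, fb=0
13: 1010110001000 → 1, fb=0
14: 0101100010000 → 0, fb=0
15: 1011000100000 → 1, fb=1
16: 0110001000001 → 0, fb=1
17: 1100010000011 → 1, fb=0
18: 1000100000110 → 1, fb=0
19: 0001000001100 → 0, fb=0
20: 0010000011000 → 0, fb=1
21: 0100000110001 → 0, fb=1
22: 1000001100011 → 1, fb=0
23: 0000011000110 → 0, fb=1
24: 0000110001101 → 0, fb=1
25: 0001100011011 → 0, fb=0
26: 0011000110110 → 0, fb=1
27: 0110001101101 → 0, fb=1
28: 1100011011011 → 1, fb=1
29: 1000110110111 → 1, fb=1
30: 0001101101111 → 0, fb=1
31: 0011011011111 → 0, fb=1
32: 0110110111111 → 0, fb=1
33: 1101101111111 → 1, fb=0
34: 1011011111110 → 1, fb=1
35: 0110111111101 → 0, fb=1
36: 1101111111011 → 1, fb=1
37: 1011111110111 → 1, fb=1
38: 0111111101111 → 0, fb=1
39: 1111111011111 → 1, fb=0
40: 1111110111110 → 1, fb=1
41: 1111101111101 → 1, fb=0
42: 1111011111010 → 1, fb=0
43: 1110111110100 → 1, fb=0
44: 1101111101000 → 1, fb=0
45: 1011111010000 → 1, fb=1
46: 0111110100001 → 0, fb=1
47: 1111101000011 → 1, fb=0
48: 1111010000110 → 1, fb=0
49: 1110100001100 → 1, fb=1
50: 1101000011001 → 1, fb=1
51: 1010000110011 → 1, fb=0
52: 0100001100110 → 0, fb=1
53: 1000011001101 → 1, fb=0
54: 0000110011010 → 0, fb=1
55: 0001100110101 → 0, fb=0
56: 0011001101010 → 0, fb=1
57: 0110011010101 → 0, fb=0
58: 1100110101010 → 1, fb=0
59: 1001101010100 → 1, fb=0
60: 0011010101000 → 0, fb=1
61: 0110101010001 → 0, fb=1
62: 1101010100011 → 1, fb=0
63: 1010101000110 → 1, fb=0
64: 0101010001100 → 0, fb=0
65: 1010100011000 → 1, fb=0
66: 0101000110000 → 0, fb=0
67: 1010001100000 → 1, fb=1
68: 0100011000001 → 0, fb=1
69: 1000110000011 → 1, fb=0
70: 0001100000110 → 0, fb=1
71: 0011000001101 → 0, fb=1
72: 0110000011011 → 0, fb=0
73: 1100000110110 → 1, fb=0
74: 1000001101100 → 1, fb=1
75: 0000011011001 → 0, fb=0
76: 0000110110010 → 0, fb=0
77: 0001101100100 → 0, fb=1
78: 0011011001001 → 0, fb=0
79: 0110110010010 → 0, fb=0
80: 1101100100100 → 1, fb=0
81: 1011001001000 → 1, fb=0
82: 0110010010000 → 0, fb=0
83: 1100100100000 → 1, fb=1
84: 1001001000001 → 1, fb=0
85: 0010010000010 → 0, fb=0
86: 0100100000100 → 0, fb=1
87: 1001000001001 → 1, fb=1
88: 0010000010011 → 0, fb=1
89: 0100000100111 → 0, fb=0
90: 1000001001110 → 1, fb=1
91: 0000010011101 → 0, fb=1
92: 0000100111011 → 0, fb=0
93: 0001001110110 → 0, fb=1
94: 0010011101101 → 0, fb=1
95: 0100111011011 → 0, fb=0
96: 1001110110110 → 1, fb=0
97: 0011101101100 → 0, fb=0
98: 0111011011000 → 0, fb=1
99: 1110110110001 → 1, fb=0
100: 1101101100010 → 1, fb=1
101: 1011011000101 → 1, fb=1
102: 0110110001011 → 0, fb=0
103: 1101100010110 → 1, fb=0
104: 1011000101100 → 1, fb=1
105: 0110001011001 → 0, fb=0
106: 1100010110010 → 1, fb=1
107: 1000101100101 → 1, fb=1
108: 0001011001011 → 0, fb=0
109: 0010110010110 → 0, fb=1
110: 0101100101101 → 0, fb=1
111: 1011001011011 → 1, fb=1
112: 0110010110111 → 0, fb=0
113: 1100101101110 → 1, fb=1
114: 1001011011101 → 1, fb=0
115: 0010110111010 → 0, fb=1
116: 0101101110101 → 0, fb=0
117: 1011011101010 → 1, fb=0
118: 0110111010100 → 0, fb=1
119: 1101110101001 → 1, fb=1
120: 1011101010011 → 1, fb=0
121: 0111010100110 → 0, fb=1
122: 1110101001101 → 1, fb=0
123: 1101010011010 → 1, fb=0
124: 1010100110100 → 1, fb=0
125: 0101001101000 → 0, fb=1
126: 1010011010001 → 1, fb=0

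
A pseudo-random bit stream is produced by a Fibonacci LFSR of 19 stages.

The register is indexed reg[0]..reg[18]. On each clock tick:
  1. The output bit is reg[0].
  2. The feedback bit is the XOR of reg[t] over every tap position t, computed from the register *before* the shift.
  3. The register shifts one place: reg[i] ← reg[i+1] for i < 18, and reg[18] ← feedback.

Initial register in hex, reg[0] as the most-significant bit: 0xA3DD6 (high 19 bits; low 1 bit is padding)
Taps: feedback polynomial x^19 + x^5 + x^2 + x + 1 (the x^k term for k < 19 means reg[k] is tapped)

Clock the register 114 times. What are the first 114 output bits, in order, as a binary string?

step | reg (before) | out | fb
   0 | 1010001111011101011 | 1 | 0
   1 | 0100011110111010110 | 0 | 0
   2 | 1000111101110101100 | 1 | 0
   3 | 0001111011101011000 | 0 | 1
   4 | 0011110111010110001 | 0 | 0
   5 | 0111101110101100010 | 0 | 0
   6 | 1111011101011000100 | 1 | 0
   7 | 1110111010110001000 | 1 | 0
   8 | 1101110101100010000 | 1 | 1
   9 | 1011101011000100001 | 1 | 0
  10 | 0111010110001000010 | 0 | 1
  11 | 1110101100010000101 | 1 | 1
  12 | 1101011000100001011 | 1 | 1
  13 | 1010110001000010111 | 1 | 1
  14 | 0101100010000101111 | 0 | 1
  15 | 1011000100001011111 | 1 | 0
  16 | 0110001000010111110 | 0 | 0
  17 | 1100010000101111100 | 1 | 1
  18 | 1000100001011111001 | 1 | 1
  19 | 0001000010111110011 | 0 | 0
  20 | 0010000101111100110 | 0 | 1
  21 | 0100001011111001101 | 0 | 1
  22 | 1000010111110011011 | 1 | 0
  23 | 0000101111100110110 | 0 | 0
  24 | 0001011111001101100 | 0 | 1
  25 | 0010111110011011001 | 0 | 0
  26 | 0101111100110110010 | 0 | 0
  27 | 1011111001101100100 | 1 | 1
  28 | 0111110011011001001 | 0 | 1
  29 | 1111100110110010011 | 1 | 1
  30 | 1111001101100100111 | 1 | 1
  31 | 1110011011001001111 | 1 | 0
  32 | 1100110110010011110 | 1 | 1
  33 | 1001101100100111101 | 1 | 1
  34 | 0011011001001111011 | 0 | 0
  35 | 0110110010011110110 | 0 | 1
  36 | 1101100100111101101 | 1 | 0
  37 | 1011001001111011010 | 1 | 0
  38 | 0110010011110110100 | 0 | 1
  39 | 1100100111101101001 | 1 | 0
  40 | 1001001111011010010 | 1 | 1
  41 | 0010011110110100101 | 0 | 0
  42 | 0100111101101001010 | 0 | 0
  43 | 1001111011010010100 | 1 | 0
  44 | 0011110110100101000 | 0 | 0
  45 | 0111101101001010000 | 0 | 0
  46 | 1111011010010100000 | 1 | 0
  47 | 1110110100101000000 | 1 | 0
  48 | 1101101001010000000 | 1 | 0
  49 | 1011010010100000000 | 1 | 1
  50 | 0110100101000000001 | 0 | 0
  51 | 1101001010000000010 | 1 | 0
  52 | 1010010100000000100 | 1 | 1
  53 | 0100101000000001001 | 0 | 1
  54 | 1001010000000010011 | 1 | 0
  55 | 0010100000000100110 | 0 | 1
  56 | 0101000000001001101 | 0 | 1
  57 | 1010000000010011011 | 1 | 0
  58 | 0100000000100110110 | 0 | 1
  59 | 1000000001001101101 | 1 | 1
  60 | 0000000010011011011 | 0 | 0
  61 | 0000000100110110110 | 0 | 0
  62 | 0000001001101101100 | 0 | 0
  63 | 0000010011011011000 | 0 | 1
  64 | 0000100110110110001 | 0 | 0
  65 | 0001001101101100010 | 0 | 0
  66 | 0010011011011000100 | 0 | 0
  67 | 0100110110110001000 | 0 | 0
  68 | 1001101101100010000 | 1 | 1
  69 | 0011011011000100001 | 0 | 0
  70 | 0110110110001000010 | 0 | 1
  71 | 1101101100010000101 | 1 | 0
  72 | 1011011000100001010 | 1 | 1
  73 | 0110110001000010101 | 0 | 1
  74 | 1101100010000101011 | 1 | 0
  75 | 1011000100001010110 | 1 | 0
  76 | 0110001000010101100 | 0 | 0
  77 | 1100010000101011000 | 1 | 1
  78 | 1000100001010110001 | 1 | 1
  79 | 0001000010101100011 | 0 | 0
  80 | 0010000101011000110 | 0 | 1
  81 | 0100001010110001101 | 0 | 1
  82 | 1000010101100011011 | 1 | 0
  83 | 0000101011000110110 | 0 | 0
  84 | 0001010110001101100 | 0 | 1
  85 | 0010101100011011001 | 0 | 1
  86 | 0101011000110110011 | 0 | 0
  87 | 1010110001101100110 | 1 | 1
  88 | 0101100011011001101 | 0 | 1
  89 | 1011000110110011011 | 1 | 0
  90 | 0110001101100110110 | 0 | 0
  91 | 1100011011001101100 | 1 | 1
  92 | 1000110110011011001 | 1 | 0
  93 | 0001101100110110010 | 0 | 0
  94 | 0011011001101100100 | 0 | 0
  95 | 0110110011011001000 | 0 | 1
  96 | 1101100110110010001 | 1 | 0
  97 | 1011001101100100010 | 1 | 0
  98 | 0110011011001000100 | 0 | 1
  99 | 1100110110010001001 | 1 | 1
 100 | 1001101100100010011 | 1 | 1
 101 | 0011011001000100111 | 0 | 0
 102 | 0110110010001001110 | 0 | 1
 103 | 1101100100010011101 | 1 | 0
 104 | 1011001000100111010 | 1 | 0
 105 | 0110010001001110100 | 0 | 1
 106 | 1100100010011101001 | 1 | 0
 107 | 1001000100111010010 | 1 | 1
 108 | 0010001001110100101 | 0 | 1
 109 | 0100010011101001011 | 0 | 0
 110 | 1000100111010010110 | 1 | 1
 111 | 0001001110100101101 | 0 | 0
 112 | 0010011101001011010 | 0 | 0
 113 | 0100111010010110100 | 0 | 0

101000111101110101100010000101111100110110010011110110100101000000001001101101100010000101011000110110011011001000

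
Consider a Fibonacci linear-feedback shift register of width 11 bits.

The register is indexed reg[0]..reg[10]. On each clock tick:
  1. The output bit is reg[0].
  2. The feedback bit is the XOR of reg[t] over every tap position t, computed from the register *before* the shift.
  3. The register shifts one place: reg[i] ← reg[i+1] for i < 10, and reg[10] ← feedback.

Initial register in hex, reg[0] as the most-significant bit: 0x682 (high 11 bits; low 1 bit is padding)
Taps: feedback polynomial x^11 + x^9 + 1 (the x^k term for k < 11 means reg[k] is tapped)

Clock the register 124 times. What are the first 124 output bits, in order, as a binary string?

0110100000100100000001011111111101100110011100001111001010110010111011010001101101111100011100110101100001110110101001110001

tick  register→output (feedback)
  0  01101000001→0 (0)
  1  11010000010→1 (0)
  2  10100000100→1 (1)
  3  01000001001→0 (0)
  4  10000010010→1 (0)
  5  00000100100→0 (0)
  6  00001001000→0 (0)
  7  00010010000→0 (0)
  8  00100100000→0 (0)
  9  01001000000→0 (0)
 10  10010000000→1 (1)
 11  00100000001→0 (0)
 12  01000000010→0 (1)
 13  10000000101→1 (1)
 14  00000001011→0 (1)
 15  00000010111→0 (1)
 16  00000101111→0 (1)
 17  00001011111→0 (1)
 18  00010111111→0 (1)
 19  00101111111→0 (1)
 20  01011111111→0 (1)
 21  10111111111→1 (0)
 22  01111111110→0 (1)
 23  11111111101→1 (1)
 24  11111111011→1 (0)
 25  11111110110→1 (0)
 26  11111101100→1 (1)
 27  11111011001→1 (1)
 28  11110110011→1 (0)
 29  11101100110→1 (0)
 30  11011001100→1 (1)
 31  10110011001→1 (1)
 32  01100110011→0 (1)
 33  11001100111→1 (0)
 34  10011001110→1 (0)
 35  00110011100→0 (0)
 36  01100111000→0 (0)
 37  11001110000→1 (1)
 38  10011100001→1 (1)
 39  00111000011→0 (1)
 40  01110000111→0 (1)
 41  11100001111→1 (0)
 42  11000011110→1 (0)
 43  10000111100→1 (1)
 44  00001111001→0 (0)
 45  00011110010→0 (1)
 46  00111100101→0 (0)
 47  01111001010→0 (1)
 48  11110010101→1 (1)
 49  11100101011→1 (0)
 50  11001010110→1 (0)
 51  10010101100→1 (1)
 52  00101011001→0 (0)
 53  01010110010→0 (1)
 54  10101100101→1 (1)
 55  01011001011→0 (1)
 56  10110010111→1 (0)
 57  01100101110→0 (1)
 58  11001011101→1 (1)
 59  10010111011→1 (0)
 60  00101110110→0 (1)
 61  01011101101→0 (0)
 62  10111011010→1 (0)
 63  01110110100→0 (0)
 64  11101101000→1 (1)
 65  11011010001→1 (1)
 66  10110100011→1 (0)
 67  01101000110→0 (1)
 68  11010001101→1 (1)
 69  10100011011→1 (0)
 70  01000110110→0 (1)
 71  10001101101→1 (1)
 72  00011011011→0 (1)
 73  00110110111→0 (1)
 74  01101101111→0 (1)
 75  11011011111→1 (0)
 76  10110111110→1 (0)
 77  01101111100→0 (0)
 78  11011111000→1 (1)
 79  10111110001→1 (1)
 80  01111100011→0 (1)
 81  11111000111→1 (0)
 82  11110001110→1 (0)
 83  11100011100→1 (1)
 84  11000111001→1 (1)
 85  10001110011→1 (0)
 86  00011100110→0 (1)
 87  00111001101→0 (0)
 88  01110011010→0 (1)
 89  11100110101→1 (1)
 90  11001101011→1 (0)
 91  10011010110→1 (0)
 92  00110101100→0 (0)
 93  01101011000→0 (0)
 94  11010110000→1 (1)
 95  10101100001→1 (1)
 96  01011000011→0 (1)
 97  10110000111→1 (0)
 98  01100001110→0 (1)
 99  11000011101→1 (1)
100  10000111011→1 (0)
101  00001110110→0 (1)
102  00011101101→0 (0)
103  00111011010→0 (1)
104  01110110101→0 (0)
105  11101101010→1 (0)
106  11011010100→1 (1)
107  10110101001→1 (1)
108  01101010011→0 (1)
109  11010100111→1 (0)
110  10101001110→1 (0)
111  01010011100→0 (0)
112  10100111000→1 (1)
113  01001110001→0 (0)
114  10011100010→1 (0)
115  00111000100→0 (0)
116  01110001000→0 (0)
117  11100010000→1 (1)
118  11000100001→1 (1)
119  10001000011→1 (0)
120  00010000110→0 (1)
121  00100001101→0 (0)
122  01000011010→0 (1)
123  10000110101→1 (1)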